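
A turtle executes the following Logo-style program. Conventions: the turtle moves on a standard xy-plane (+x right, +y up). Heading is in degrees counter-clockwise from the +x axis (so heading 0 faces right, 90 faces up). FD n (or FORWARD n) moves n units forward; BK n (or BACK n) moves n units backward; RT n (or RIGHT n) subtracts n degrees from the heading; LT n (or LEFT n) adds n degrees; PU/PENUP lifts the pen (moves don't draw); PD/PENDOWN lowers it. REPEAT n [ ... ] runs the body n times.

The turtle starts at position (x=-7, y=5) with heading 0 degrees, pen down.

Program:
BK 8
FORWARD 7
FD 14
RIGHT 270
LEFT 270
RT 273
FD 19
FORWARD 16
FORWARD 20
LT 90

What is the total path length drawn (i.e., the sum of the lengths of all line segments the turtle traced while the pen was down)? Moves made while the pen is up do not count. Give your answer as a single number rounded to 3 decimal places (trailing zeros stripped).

Executing turtle program step by step:
Start: pos=(-7,5), heading=0, pen down
BK 8: (-7,5) -> (-15,5) [heading=0, draw]
FD 7: (-15,5) -> (-8,5) [heading=0, draw]
FD 14: (-8,5) -> (6,5) [heading=0, draw]
RT 270: heading 0 -> 90
LT 270: heading 90 -> 0
RT 273: heading 0 -> 87
FD 19: (6,5) -> (6.994,23.974) [heading=87, draw]
FD 16: (6.994,23.974) -> (7.832,39.952) [heading=87, draw]
FD 20: (7.832,39.952) -> (8.878,59.925) [heading=87, draw]
LT 90: heading 87 -> 177
Final: pos=(8.878,59.925), heading=177, 6 segment(s) drawn

Segment lengths:
  seg 1: (-7,5) -> (-15,5), length = 8
  seg 2: (-15,5) -> (-8,5), length = 7
  seg 3: (-8,5) -> (6,5), length = 14
  seg 4: (6,5) -> (6.994,23.974), length = 19
  seg 5: (6.994,23.974) -> (7.832,39.952), length = 16
  seg 6: (7.832,39.952) -> (8.878,59.925), length = 20
Total = 84

Answer: 84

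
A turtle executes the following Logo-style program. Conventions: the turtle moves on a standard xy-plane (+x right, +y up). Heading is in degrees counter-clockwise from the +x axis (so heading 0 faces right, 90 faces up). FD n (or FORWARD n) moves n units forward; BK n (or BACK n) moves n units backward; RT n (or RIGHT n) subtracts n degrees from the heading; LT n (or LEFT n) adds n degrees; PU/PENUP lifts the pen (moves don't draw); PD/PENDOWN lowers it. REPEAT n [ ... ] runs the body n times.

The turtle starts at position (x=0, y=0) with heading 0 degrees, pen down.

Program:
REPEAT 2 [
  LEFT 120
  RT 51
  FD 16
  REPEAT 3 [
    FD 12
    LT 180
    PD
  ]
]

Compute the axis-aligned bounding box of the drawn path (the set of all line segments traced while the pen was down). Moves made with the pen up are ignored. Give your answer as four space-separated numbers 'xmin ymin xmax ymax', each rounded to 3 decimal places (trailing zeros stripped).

Answer: 0 0 30.842 26.14

Derivation:
Executing turtle program step by step:
Start: pos=(0,0), heading=0, pen down
REPEAT 2 [
  -- iteration 1/2 --
  LT 120: heading 0 -> 120
  RT 51: heading 120 -> 69
  FD 16: (0,0) -> (5.734,14.937) [heading=69, draw]
  REPEAT 3 [
    -- iteration 1/3 --
    FD 12: (5.734,14.937) -> (10.034,26.14) [heading=69, draw]
    LT 180: heading 69 -> 249
    PD: pen down
    -- iteration 2/3 --
    FD 12: (10.034,26.14) -> (5.734,14.937) [heading=249, draw]
    LT 180: heading 249 -> 69
    PD: pen down
    -- iteration 3/3 --
    FD 12: (5.734,14.937) -> (10.034,26.14) [heading=69, draw]
    LT 180: heading 69 -> 249
    PD: pen down
  ]
  -- iteration 2/2 --
  LT 120: heading 249 -> 9
  RT 51: heading 9 -> 318
  FD 16: (10.034,26.14) -> (21.925,15.434) [heading=318, draw]
  REPEAT 3 [
    -- iteration 1/3 --
    FD 12: (21.925,15.434) -> (30.842,7.405) [heading=318, draw]
    LT 180: heading 318 -> 138
    PD: pen down
    -- iteration 2/3 --
    FD 12: (30.842,7.405) -> (21.925,15.434) [heading=138, draw]
    LT 180: heading 138 -> 318
    PD: pen down
    -- iteration 3/3 --
    FD 12: (21.925,15.434) -> (30.842,7.405) [heading=318, draw]
    LT 180: heading 318 -> 138
    PD: pen down
  ]
]
Final: pos=(30.842,7.405), heading=138, 8 segment(s) drawn

Segment endpoints: x in {0, 5.734, 5.734, 10.034, 10.034, 21.925, 21.925, 30.842, 30.842}, y in {0, 7.405, 7.405, 14.937, 15.434, 15.434, 26.14}
xmin=0, ymin=0, xmax=30.842, ymax=26.14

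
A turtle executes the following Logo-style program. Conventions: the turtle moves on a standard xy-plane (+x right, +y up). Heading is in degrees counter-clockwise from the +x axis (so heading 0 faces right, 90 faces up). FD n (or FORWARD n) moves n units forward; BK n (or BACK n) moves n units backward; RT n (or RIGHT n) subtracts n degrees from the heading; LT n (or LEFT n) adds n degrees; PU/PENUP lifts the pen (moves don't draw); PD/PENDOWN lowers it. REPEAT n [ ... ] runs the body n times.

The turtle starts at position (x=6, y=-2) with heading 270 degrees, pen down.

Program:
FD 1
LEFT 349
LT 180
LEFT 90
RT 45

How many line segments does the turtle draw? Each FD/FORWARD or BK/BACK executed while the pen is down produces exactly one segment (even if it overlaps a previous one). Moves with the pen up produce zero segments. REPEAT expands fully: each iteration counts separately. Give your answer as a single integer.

Executing turtle program step by step:
Start: pos=(6,-2), heading=270, pen down
FD 1: (6,-2) -> (6,-3) [heading=270, draw]
LT 349: heading 270 -> 259
LT 180: heading 259 -> 79
LT 90: heading 79 -> 169
RT 45: heading 169 -> 124
Final: pos=(6,-3), heading=124, 1 segment(s) drawn
Segments drawn: 1

Answer: 1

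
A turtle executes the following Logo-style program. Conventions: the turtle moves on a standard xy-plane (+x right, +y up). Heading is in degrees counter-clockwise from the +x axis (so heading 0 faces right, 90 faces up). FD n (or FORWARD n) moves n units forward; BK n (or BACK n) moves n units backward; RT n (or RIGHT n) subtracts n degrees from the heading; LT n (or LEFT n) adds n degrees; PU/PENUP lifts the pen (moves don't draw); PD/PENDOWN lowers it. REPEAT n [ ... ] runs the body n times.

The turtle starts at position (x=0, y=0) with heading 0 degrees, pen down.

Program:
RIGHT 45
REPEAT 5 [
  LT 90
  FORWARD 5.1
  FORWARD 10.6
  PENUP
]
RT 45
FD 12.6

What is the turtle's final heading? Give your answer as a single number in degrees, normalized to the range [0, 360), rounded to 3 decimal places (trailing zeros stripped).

Answer: 0

Derivation:
Executing turtle program step by step:
Start: pos=(0,0), heading=0, pen down
RT 45: heading 0 -> 315
REPEAT 5 [
  -- iteration 1/5 --
  LT 90: heading 315 -> 45
  FD 5.1: (0,0) -> (3.606,3.606) [heading=45, draw]
  FD 10.6: (3.606,3.606) -> (11.102,11.102) [heading=45, draw]
  PU: pen up
  -- iteration 2/5 --
  LT 90: heading 45 -> 135
  FD 5.1: (11.102,11.102) -> (7.495,14.708) [heading=135, move]
  FD 10.6: (7.495,14.708) -> (0,22.203) [heading=135, move]
  PU: pen up
  -- iteration 3/5 --
  LT 90: heading 135 -> 225
  FD 5.1: (0,22.203) -> (-3.606,18.597) [heading=225, move]
  FD 10.6: (-3.606,18.597) -> (-11.102,11.102) [heading=225, move]
  PU: pen up
  -- iteration 4/5 --
  LT 90: heading 225 -> 315
  FD 5.1: (-11.102,11.102) -> (-7.495,7.495) [heading=315, move]
  FD 10.6: (-7.495,7.495) -> (0,0) [heading=315, move]
  PU: pen up
  -- iteration 5/5 --
  LT 90: heading 315 -> 45
  FD 5.1: (0,0) -> (3.606,3.606) [heading=45, move]
  FD 10.6: (3.606,3.606) -> (11.102,11.102) [heading=45, move]
  PU: pen up
]
RT 45: heading 45 -> 0
FD 12.6: (11.102,11.102) -> (23.702,11.102) [heading=0, move]
Final: pos=(23.702,11.102), heading=0, 2 segment(s) drawn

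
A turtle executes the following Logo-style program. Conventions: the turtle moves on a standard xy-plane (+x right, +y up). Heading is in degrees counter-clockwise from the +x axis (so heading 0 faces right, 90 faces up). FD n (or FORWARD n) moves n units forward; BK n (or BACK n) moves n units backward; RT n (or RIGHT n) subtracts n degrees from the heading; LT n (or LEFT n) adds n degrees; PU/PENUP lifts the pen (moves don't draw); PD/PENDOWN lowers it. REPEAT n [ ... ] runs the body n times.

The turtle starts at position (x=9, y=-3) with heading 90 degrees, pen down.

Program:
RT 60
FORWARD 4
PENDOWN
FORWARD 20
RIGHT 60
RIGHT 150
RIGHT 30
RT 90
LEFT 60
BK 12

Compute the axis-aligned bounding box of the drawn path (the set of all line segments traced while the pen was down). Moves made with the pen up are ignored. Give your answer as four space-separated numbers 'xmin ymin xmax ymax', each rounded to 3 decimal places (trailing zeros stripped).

Executing turtle program step by step:
Start: pos=(9,-3), heading=90, pen down
RT 60: heading 90 -> 30
FD 4: (9,-3) -> (12.464,-1) [heading=30, draw]
PD: pen down
FD 20: (12.464,-1) -> (29.785,9) [heading=30, draw]
RT 60: heading 30 -> 330
RT 150: heading 330 -> 180
RT 30: heading 180 -> 150
RT 90: heading 150 -> 60
LT 60: heading 60 -> 120
BK 12: (29.785,9) -> (35.785,-1.392) [heading=120, draw]
Final: pos=(35.785,-1.392), heading=120, 3 segment(s) drawn

Segment endpoints: x in {9, 12.464, 29.785, 35.785}, y in {-3, -1.392, -1, 9}
xmin=9, ymin=-3, xmax=35.785, ymax=9

Answer: 9 -3 35.785 9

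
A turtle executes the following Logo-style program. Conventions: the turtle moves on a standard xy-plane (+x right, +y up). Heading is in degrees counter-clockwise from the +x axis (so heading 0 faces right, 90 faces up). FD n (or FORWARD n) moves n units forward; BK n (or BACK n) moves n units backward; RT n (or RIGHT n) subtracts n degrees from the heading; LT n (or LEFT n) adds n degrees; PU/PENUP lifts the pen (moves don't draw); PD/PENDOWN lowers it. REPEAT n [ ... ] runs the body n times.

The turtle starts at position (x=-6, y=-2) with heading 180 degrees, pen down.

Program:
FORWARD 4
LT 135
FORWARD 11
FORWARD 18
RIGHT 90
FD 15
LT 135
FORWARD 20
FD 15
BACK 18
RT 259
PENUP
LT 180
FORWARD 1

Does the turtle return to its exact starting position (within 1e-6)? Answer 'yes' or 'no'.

Answer: no

Derivation:
Executing turtle program step by step:
Start: pos=(-6,-2), heading=180, pen down
FD 4: (-6,-2) -> (-10,-2) [heading=180, draw]
LT 135: heading 180 -> 315
FD 11: (-10,-2) -> (-2.222,-9.778) [heading=315, draw]
FD 18: (-2.222,-9.778) -> (10.506,-22.506) [heading=315, draw]
RT 90: heading 315 -> 225
FD 15: (10.506,-22.506) -> (-0.101,-33.113) [heading=225, draw]
LT 135: heading 225 -> 0
FD 20: (-0.101,-33.113) -> (19.899,-33.113) [heading=0, draw]
FD 15: (19.899,-33.113) -> (34.899,-33.113) [heading=0, draw]
BK 18: (34.899,-33.113) -> (16.899,-33.113) [heading=0, draw]
RT 259: heading 0 -> 101
PU: pen up
LT 180: heading 101 -> 281
FD 1: (16.899,-33.113) -> (17.09,-34.094) [heading=281, move]
Final: pos=(17.09,-34.094), heading=281, 7 segment(s) drawn

Start position: (-6, -2)
Final position: (17.09, -34.094)
Distance = 39.537; >= 1e-6 -> NOT closed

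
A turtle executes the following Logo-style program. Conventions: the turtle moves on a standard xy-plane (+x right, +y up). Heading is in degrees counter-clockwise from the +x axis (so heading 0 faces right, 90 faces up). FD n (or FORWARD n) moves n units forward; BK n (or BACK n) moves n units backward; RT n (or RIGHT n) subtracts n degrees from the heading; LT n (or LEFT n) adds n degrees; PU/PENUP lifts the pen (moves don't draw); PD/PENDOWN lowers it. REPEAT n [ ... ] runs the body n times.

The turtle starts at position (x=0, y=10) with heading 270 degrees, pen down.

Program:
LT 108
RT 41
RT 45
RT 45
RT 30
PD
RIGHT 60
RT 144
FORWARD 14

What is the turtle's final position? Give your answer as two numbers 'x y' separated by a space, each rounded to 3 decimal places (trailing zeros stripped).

Answer: 13.641 13.149

Derivation:
Executing turtle program step by step:
Start: pos=(0,10), heading=270, pen down
LT 108: heading 270 -> 18
RT 41: heading 18 -> 337
RT 45: heading 337 -> 292
RT 45: heading 292 -> 247
RT 30: heading 247 -> 217
PD: pen down
RT 60: heading 217 -> 157
RT 144: heading 157 -> 13
FD 14: (0,10) -> (13.641,13.149) [heading=13, draw]
Final: pos=(13.641,13.149), heading=13, 1 segment(s) drawn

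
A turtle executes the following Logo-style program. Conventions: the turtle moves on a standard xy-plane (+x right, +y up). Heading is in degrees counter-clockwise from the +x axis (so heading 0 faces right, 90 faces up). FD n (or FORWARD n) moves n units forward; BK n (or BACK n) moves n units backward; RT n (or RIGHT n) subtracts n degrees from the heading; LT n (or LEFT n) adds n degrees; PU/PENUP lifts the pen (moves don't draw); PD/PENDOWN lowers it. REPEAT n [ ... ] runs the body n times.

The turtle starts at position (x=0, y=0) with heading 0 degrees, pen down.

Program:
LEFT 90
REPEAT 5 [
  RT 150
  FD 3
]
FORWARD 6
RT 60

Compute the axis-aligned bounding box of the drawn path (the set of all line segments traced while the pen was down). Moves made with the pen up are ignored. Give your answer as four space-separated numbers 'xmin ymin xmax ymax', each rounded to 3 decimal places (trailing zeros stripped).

Executing turtle program step by step:
Start: pos=(0,0), heading=0, pen down
LT 90: heading 0 -> 90
REPEAT 5 [
  -- iteration 1/5 --
  RT 150: heading 90 -> 300
  FD 3: (0,0) -> (1.5,-2.598) [heading=300, draw]
  -- iteration 2/5 --
  RT 150: heading 300 -> 150
  FD 3: (1.5,-2.598) -> (-1.098,-1.098) [heading=150, draw]
  -- iteration 3/5 --
  RT 150: heading 150 -> 0
  FD 3: (-1.098,-1.098) -> (1.902,-1.098) [heading=0, draw]
  -- iteration 4/5 --
  RT 150: heading 0 -> 210
  FD 3: (1.902,-1.098) -> (-0.696,-2.598) [heading=210, draw]
  -- iteration 5/5 --
  RT 150: heading 210 -> 60
  FD 3: (-0.696,-2.598) -> (0.804,0) [heading=60, draw]
]
FD 6: (0.804,0) -> (3.804,5.196) [heading=60, draw]
RT 60: heading 60 -> 0
Final: pos=(3.804,5.196), heading=0, 6 segment(s) drawn

Segment endpoints: x in {-1.098, -0.696, 0, 0.804, 1.5, 1.902, 3.804}, y in {-2.598, -2.598, -1.098, -1.098, 0, 0, 5.196}
xmin=-1.098, ymin=-2.598, xmax=3.804, ymax=5.196

Answer: -1.098 -2.598 3.804 5.196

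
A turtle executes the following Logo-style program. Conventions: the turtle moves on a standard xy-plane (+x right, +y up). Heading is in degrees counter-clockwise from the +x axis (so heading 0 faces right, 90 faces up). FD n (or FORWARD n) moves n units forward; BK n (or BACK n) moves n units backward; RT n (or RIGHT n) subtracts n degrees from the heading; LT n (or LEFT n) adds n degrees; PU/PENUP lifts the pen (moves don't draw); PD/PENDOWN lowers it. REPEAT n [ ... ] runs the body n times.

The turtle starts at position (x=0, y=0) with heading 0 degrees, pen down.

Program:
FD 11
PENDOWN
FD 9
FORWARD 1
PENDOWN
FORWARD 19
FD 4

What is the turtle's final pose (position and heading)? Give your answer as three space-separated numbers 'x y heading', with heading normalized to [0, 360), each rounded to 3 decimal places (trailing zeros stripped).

Executing turtle program step by step:
Start: pos=(0,0), heading=0, pen down
FD 11: (0,0) -> (11,0) [heading=0, draw]
PD: pen down
FD 9: (11,0) -> (20,0) [heading=0, draw]
FD 1: (20,0) -> (21,0) [heading=0, draw]
PD: pen down
FD 19: (21,0) -> (40,0) [heading=0, draw]
FD 4: (40,0) -> (44,0) [heading=0, draw]
Final: pos=(44,0), heading=0, 5 segment(s) drawn

Answer: 44 0 0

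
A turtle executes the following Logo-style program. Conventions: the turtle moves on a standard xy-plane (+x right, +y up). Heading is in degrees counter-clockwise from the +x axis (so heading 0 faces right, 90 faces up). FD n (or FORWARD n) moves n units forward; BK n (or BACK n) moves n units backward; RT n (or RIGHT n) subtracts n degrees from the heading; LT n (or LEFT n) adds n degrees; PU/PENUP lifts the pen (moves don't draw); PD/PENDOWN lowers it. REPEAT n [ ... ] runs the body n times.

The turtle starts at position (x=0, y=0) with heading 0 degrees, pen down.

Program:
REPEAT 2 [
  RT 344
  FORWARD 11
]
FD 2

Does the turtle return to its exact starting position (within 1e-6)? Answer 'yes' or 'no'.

Executing turtle program step by step:
Start: pos=(0,0), heading=0, pen down
REPEAT 2 [
  -- iteration 1/2 --
  RT 344: heading 0 -> 16
  FD 11: (0,0) -> (10.574,3.032) [heading=16, draw]
  -- iteration 2/2 --
  RT 344: heading 16 -> 32
  FD 11: (10.574,3.032) -> (19.902,8.861) [heading=32, draw]
]
FD 2: (19.902,8.861) -> (21.599,9.921) [heading=32, draw]
Final: pos=(21.599,9.921), heading=32, 3 segment(s) drawn

Start position: (0, 0)
Final position: (21.599, 9.921)
Distance = 23.768; >= 1e-6 -> NOT closed

Answer: no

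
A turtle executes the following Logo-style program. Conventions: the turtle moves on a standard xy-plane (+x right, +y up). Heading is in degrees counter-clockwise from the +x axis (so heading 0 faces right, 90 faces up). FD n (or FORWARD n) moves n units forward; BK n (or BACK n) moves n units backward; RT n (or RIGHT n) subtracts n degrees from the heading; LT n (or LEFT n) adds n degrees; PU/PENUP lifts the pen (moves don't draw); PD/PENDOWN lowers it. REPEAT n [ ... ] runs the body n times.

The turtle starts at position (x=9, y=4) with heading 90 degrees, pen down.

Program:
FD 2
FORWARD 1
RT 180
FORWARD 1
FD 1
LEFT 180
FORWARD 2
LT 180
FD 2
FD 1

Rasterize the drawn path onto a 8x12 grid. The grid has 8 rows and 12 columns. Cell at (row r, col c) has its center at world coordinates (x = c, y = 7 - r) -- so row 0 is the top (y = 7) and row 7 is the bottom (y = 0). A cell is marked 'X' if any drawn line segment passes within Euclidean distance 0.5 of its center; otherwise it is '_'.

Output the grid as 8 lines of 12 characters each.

Answer: _________X__
_________X__
_________X__
_________X__
____________
____________
____________
____________

Derivation:
Segment 0: (9,4) -> (9,6)
Segment 1: (9,6) -> (9,7)
Segment 2: (9,7) -> (9,6)
Segment 3: (9,6) -> (9,5)
Segment 4: (9,5) -> (9,7)
Segment 5: (9,7) -> (9,5)
Segment 6: (9,5) -> (9,4)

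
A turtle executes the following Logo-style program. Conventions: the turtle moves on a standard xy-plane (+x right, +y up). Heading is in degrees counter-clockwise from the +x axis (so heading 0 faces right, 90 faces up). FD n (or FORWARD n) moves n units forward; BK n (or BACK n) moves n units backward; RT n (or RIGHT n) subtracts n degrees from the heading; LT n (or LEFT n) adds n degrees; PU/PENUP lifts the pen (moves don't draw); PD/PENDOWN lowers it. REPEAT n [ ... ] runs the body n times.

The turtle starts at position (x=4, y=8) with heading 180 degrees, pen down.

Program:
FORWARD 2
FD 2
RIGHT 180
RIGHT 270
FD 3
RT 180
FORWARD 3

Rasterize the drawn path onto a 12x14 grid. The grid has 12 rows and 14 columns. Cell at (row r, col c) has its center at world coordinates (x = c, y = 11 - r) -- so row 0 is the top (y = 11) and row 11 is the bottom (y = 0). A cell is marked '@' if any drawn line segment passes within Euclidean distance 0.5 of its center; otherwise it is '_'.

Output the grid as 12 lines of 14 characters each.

Segment 0: (4,8) -> (2,8)
Segment 1: (2,8) -> (0,8)
Segment 2: (0,8) -> (-0,11)
Segment 3: (-0,11) -> (0,8)

Answer: @_____________
@_____________
@_____________
@@@@@_________
______________
______________
______________
______________
______________
______________
______________
______________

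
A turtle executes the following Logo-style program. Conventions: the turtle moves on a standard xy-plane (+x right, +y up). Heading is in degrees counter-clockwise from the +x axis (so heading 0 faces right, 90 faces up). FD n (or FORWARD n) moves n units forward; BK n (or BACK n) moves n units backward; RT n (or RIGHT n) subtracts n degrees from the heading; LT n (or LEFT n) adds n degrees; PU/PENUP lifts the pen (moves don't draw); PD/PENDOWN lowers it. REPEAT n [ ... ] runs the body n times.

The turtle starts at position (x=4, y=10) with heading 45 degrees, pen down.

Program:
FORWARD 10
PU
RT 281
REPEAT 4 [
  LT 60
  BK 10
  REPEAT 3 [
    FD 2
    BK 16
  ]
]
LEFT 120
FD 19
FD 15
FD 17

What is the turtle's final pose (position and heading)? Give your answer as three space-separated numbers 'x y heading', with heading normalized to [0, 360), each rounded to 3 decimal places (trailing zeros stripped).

Answer: -23.731 149.199 124

Derivation:
Executing turtle program step by step:
Start: pos=(4,10), heading=45, pen down
FD 10: (4,10) -> (11.071,17.071) [heading=45, draw]
PU: pen up
RT 281: heading 45 -> 124
REPEAT 4 [
  -- iteration 1/4 --
  LT 60: heading 124 -> 184
  BK 10: (11.071,17.071) -> (21.047,17.769) [heading=184, move]
  REPEAT 3 [
    -- iteration 1/3 --
    FD 2: (21.047,17.769) -> (19.052,17.629) [heading=184, move]
    BK 16: (19.052,17.629) -> (35.013,18.745) [heading=184, move]
    -- iteration 2/3 --
    FD 2: (35.013,18.745) -> (33.017,18.606) [heading=184, move]
    BK 16: (33.017,18.606) -> (48.979,19.722) [heading=184, move]
    -- iteration 3/3 --
    FD 2: (48.979,19.722) -> (46.983,19.582) [heading=184, move]
    BK 16: (46.983,19.582) -> (62.944,20.698) [heading=184, move]
  ]
  -- iteration 2/4 --
  LT 60: heading 184 -> 244
  BK 10: (62.944,20.698) -> (67.328,29.686) [heading=244, move]
  REPEAT 3 [
    -- iteration 1/3 --
    FD 2: (67.328,29.686) -> (66.451,27.889) [heading=244, move]
    BK 16: (66.451,27.889) -> (73.465,42.269) [heading=244, move]
    -- iteration 2/3 --
    FD 2: (73.465,42.269) -> (72.589,40.472) [heading=244, move]
    BK 16: (72.589,40.472) -> (79.603,54.853) [heading=244, move]
    -- iteration 3/3 --
    FD 2: (79.603,54.853) -> (78.726,53.055) [heading=244, move]
    BK 16: (78.726,53.055) -> (85.74,67.436) [heading=244, move]
  ]
  -- iteration 3/4 --
  LT 60: heading 244 -> 304
  BK 10: (85.74,67.436) -> (80.148,75.726) [heading=304, move]
  REPEAT 3 [
    -- iteration 1/3 --
    FD 2: (80.148,75.726) -> (81.266,74.068) [heading=304, move]
    BK 16: (81.266,74.068) -> (72.319,87.333) [heading=304, move]
    -- iteration 2/3 --
    FD 2: (72.319,87.333) -> (73.437,85.675) [heading=304, move]
    BK 16: (73.437,85.675) -> (64.49,98.939) [heading=304, move]
    -- iteration 3/3 --
    FD 2: (64.49,98.939) -> (65.609,97.281) [heading=304, move]
    BK 16: (65.609,97.281) -> (56.662,110.546) [heading=304, move]
  ]
  -- iteration 4/4 --
  LT 60: heading 304 -> 4
  BK 10: (56.662,110.546) -> (46.686,109.848) [heading=4, move]
  REPEAT 3 [
    -- iteration 1/3 --
    FD 2: (46.686,109.848) -> (48.681,109.988) [heading=4, move]
    BK 16: (48.681,109.988) -> (32.72,108.871) [heading=4, move]
    -- iteration 2/3 --
    FD 2: (32.72,108.871) -> (34.715,109.011) [heading=4, move]
    BK 16: (34.715,109.011) -> (18.754,107.895) [heading=4, move]
    -- iteration 3/3 --
    FD 2: (18.754,107.895) -> (20.749,108.034) [heading=4, move]
    BK 16: (20.749,108.034) -> (4.788,106.918) [heading=4, move]
  ]
]
LT 120: heading 4 -> 124
FD 19: (4.788,106.918) -> (-5.836,122.67) [heading=124, move]
FD 15: (-5.836,122.67) -> (-14.224,135.106) [heading=124, move]
FD 17: (-14.224,135.106) -> (-23.731,149.199) [heading=124, move]
Final: pos=(-23.731,149.199), heading=124, 1 segment(s) drawn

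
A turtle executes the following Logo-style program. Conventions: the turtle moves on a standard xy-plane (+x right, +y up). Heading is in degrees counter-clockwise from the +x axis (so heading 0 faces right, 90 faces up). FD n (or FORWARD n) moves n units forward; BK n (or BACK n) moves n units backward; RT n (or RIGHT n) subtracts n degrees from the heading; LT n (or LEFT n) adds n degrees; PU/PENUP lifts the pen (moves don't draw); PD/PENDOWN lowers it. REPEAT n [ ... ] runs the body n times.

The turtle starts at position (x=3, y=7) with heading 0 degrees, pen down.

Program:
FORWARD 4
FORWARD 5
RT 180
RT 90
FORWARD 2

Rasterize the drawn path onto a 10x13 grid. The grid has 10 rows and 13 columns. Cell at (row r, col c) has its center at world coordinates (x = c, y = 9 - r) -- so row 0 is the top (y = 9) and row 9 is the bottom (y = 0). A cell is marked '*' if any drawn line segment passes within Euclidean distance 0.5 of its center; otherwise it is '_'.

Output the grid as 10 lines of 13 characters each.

Segment 0: (3,7) -> (7,7)
Segment 1: (7,7) -> (12,7)
Segment 2: (12,7) -> (12,9)

Answer: ____________*
____________*
___**********
_____________
_____________
_____________
_____________
_____________
_____________
_____________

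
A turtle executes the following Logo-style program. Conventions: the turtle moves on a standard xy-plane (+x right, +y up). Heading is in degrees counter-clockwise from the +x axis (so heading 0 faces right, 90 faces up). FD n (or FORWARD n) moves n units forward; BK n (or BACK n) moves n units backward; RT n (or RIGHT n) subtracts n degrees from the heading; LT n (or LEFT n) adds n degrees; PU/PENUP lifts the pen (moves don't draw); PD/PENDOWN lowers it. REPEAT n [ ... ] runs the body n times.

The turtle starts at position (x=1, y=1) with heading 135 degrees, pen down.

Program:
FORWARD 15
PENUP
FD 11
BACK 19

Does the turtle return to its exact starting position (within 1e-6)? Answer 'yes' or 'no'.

Executing turtle program step by step:
Start: pos=(1,1), heading=135, pen down
FD 15: (1,1) -> (-9.607,11.607) [heading=135, draw]
PU: pen up
FD 11: (-9.607,11.607) -> (-17.385,19.385) [heading=135, move]
BK 19: (-17.385,19.385) -> (-3.95,5.95) [heading=135, move]
Final: pos=(-3.95,5.95), heading=135, 1 segment(s) drawn

Start position: (1, 1)
Final position: (-3.95, 5.95)
Distance = 7; >= 1e-6 -> NOT closed

Answer: no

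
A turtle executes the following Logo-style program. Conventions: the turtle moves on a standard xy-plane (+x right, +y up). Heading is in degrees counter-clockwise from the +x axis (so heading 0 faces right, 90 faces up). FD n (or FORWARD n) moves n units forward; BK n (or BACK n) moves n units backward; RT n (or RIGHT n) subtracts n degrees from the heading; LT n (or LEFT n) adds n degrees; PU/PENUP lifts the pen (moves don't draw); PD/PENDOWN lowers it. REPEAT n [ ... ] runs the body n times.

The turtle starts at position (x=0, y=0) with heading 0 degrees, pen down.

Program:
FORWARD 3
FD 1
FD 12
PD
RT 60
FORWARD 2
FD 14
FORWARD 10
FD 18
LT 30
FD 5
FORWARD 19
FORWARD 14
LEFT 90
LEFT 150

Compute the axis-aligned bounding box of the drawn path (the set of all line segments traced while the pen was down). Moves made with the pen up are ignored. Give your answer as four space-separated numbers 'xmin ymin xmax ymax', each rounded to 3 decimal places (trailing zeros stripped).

Executing turtle program step by step:
Start: pos=(0,0), heading=0, pen down
FD 3: (0,0) -> (3,0) [heading=0, draw]
FD 1: (3,0) -> (4,0) [heading=0, draw]
FD 12: (4,0) -> (16,0) [heading=0, draw]
PD: pen down
RT 60: heading 0 -> 300
FD 2: (16,0) -> (17,-1.732) [heading=300, draw]
FD 14: (17,-1.732) -> (24,-13.856) [heading=300, draw]
FD 10: (24,-13.856) -> (29,-22.517) [heading=300, draw]
FD 18: (29,-22.517) -> (38,-38.105) [heading=300, draw]
LT 30: heading 300 -> 330
FD 5: (38,-38.105) -> (42.33,-40.605) [heading=330, draw]
FD 19: (42.33,-40.605) -> (58.785,-50.105) [heading=330, draw]
FD 14: (58.785,-50.105) -> (70.909,-57.105) [heading=330, draw]
LT 90: heading 330 -> 60
LT 150: heading 60 -> 210
Final: pos=(70.909,-57.105), heading=210, 10 segment(s) drawn

Segment endpoints: x in {0, 3, 4, 16, 17, 24, 29, 38, 42.33, 58.785, 70.909}, y in {-57.105, -50.105, -40.605, -38.105, -22.517, -13.856, -1.732, 0}
xmin=0, ymin=-57.105, xmax=70.909, ymax=0

Answer: 0 -57.105 70.909 0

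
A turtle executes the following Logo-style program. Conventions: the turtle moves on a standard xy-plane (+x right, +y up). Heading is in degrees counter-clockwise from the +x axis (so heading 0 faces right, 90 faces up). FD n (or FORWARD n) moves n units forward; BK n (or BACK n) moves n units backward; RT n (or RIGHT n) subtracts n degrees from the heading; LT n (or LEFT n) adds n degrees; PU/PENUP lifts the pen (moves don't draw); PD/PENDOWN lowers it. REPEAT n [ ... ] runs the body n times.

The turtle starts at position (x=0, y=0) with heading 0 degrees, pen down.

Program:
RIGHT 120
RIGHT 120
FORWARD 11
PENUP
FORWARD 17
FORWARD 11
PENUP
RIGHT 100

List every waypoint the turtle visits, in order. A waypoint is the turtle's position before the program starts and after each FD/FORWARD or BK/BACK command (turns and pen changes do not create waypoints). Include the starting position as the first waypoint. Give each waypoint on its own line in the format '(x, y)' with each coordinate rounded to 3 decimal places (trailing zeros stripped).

Answer: (0, 0)
(-5.5, 9.526)
(-14, 24.249)
(-19.5, 33.775)

Derivation:
Executing turtle program step by step:
Start: pos=(0,0), heading=0, pen down
RT 120: heading 0 -> 240
RT 120: heading 240 -> 120
FD 11: (0,0) -> (-5.5,9.526) [heading=120, draw]
PU: pen up
FD 17: (-5.5,9.526) -> (-14,24.249) [heading=120, move]
FD 11: (-14,24.249) -> (-19.5,33.775) [heading=120, move]
PU: pen up
RT 100: heading 120 -> 20
Final: pos=(-19.5,33.775), heading=20, 1 segment(s) drawn
Waypoints (4 total):
(0, 0)
(-5.5, 9.526)
(-14, 24.249)
(-19.5, 33.775)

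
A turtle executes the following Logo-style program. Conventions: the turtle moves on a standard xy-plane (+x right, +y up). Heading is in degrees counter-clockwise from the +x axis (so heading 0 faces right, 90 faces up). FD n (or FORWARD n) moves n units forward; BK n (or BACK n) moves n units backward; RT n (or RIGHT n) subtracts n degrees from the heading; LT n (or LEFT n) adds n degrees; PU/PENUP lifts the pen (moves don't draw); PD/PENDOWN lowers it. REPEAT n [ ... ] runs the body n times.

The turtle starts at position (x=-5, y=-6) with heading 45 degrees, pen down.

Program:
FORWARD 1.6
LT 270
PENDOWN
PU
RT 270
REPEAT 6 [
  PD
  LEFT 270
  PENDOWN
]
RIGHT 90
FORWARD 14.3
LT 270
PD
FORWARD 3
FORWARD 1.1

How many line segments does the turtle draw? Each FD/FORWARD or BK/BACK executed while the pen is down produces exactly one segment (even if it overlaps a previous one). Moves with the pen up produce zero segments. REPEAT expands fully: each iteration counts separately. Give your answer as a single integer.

Answer: 4

Derivation:
Executing turtle program step by step:
Start: pos=(-5,-6), heading=45, pen down
FD 1.6: (-5,-6) -> (-3.869,-4.869) [heading=45, draw]
LT 270: heading 45 -> 315
PD: pen down
PU: pen up
RT 270: heading 315 -> 45
REPEAT 6 [
  -- iteration 1/6 --
  PD: pen down
  LT 270: heading 45 -> 315
  PD: pen down
  -- iteration 2/6 --
  PD: pen down
  LT 270: heading 315 -> 225
  PD: pen down
  -- iteration 3/6 --
  PD: pen down
  LT 270: heading 225 -> 135
  PD: pen down
  -- iteration 4/6 --
  PD: pen down
  LT 270: heading 135 -> 45
  PD: pen down
  -- iteration 5/6 --
  PD: pen down
  LT 270: heading 45 -> 315
  PD: pen down
  -- iteration 6/6 --
  PD: pen down
  LT 270: heading 315 -> 225
  PD: pen down
]
RT 90: heading 225 -> 135
FD 14.3: (-3.869,-4.869) -> (-13.98,5.243) [heading=135, draw]
LT 270: heading 135 -> 45
PD: pen down
FD 3: (-13.98,5.243) -> (-11.859,7.364) [heading=45, draw]
FD 1.1: (-11.859,7.364) -> (-11.081,8.142) [heading=45, draw]
Final: pos=(-11.081,8.142), heading=45, 4 segment(s) drawn
Segments drawn: 4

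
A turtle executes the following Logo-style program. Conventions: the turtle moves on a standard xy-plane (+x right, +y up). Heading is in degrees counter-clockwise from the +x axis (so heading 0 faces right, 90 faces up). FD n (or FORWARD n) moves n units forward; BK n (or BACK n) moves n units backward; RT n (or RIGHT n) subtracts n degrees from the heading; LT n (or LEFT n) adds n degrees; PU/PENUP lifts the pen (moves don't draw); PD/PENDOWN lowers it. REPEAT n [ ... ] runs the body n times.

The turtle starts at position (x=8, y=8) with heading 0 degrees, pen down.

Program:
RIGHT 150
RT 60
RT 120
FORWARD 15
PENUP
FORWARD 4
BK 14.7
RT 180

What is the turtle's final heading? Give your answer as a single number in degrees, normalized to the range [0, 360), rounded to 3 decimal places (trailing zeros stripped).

Answer: 210

Derivation:
Executing turtle program step by step:
Start: pos=(8,8), heading=0, pen down
RT 150: heading 0 -> 210
RT 60: heading 210 -> 150
RT 120: heading 150 -> 30
FD 15: (8,8) -> (20.99,15.5) [heading=30, draw]
PU: pen up
FD 4: (20.99,15.5) -> (24.454,17.5) [heading=30, move]
BK 14.7: (24.454,17.5) -> (11.724,10.15) [heading=30, move]
RT 180: heading 30 -> 210
Final: pos=(11.724,10.15), heading=210, 1 segment(s) drawn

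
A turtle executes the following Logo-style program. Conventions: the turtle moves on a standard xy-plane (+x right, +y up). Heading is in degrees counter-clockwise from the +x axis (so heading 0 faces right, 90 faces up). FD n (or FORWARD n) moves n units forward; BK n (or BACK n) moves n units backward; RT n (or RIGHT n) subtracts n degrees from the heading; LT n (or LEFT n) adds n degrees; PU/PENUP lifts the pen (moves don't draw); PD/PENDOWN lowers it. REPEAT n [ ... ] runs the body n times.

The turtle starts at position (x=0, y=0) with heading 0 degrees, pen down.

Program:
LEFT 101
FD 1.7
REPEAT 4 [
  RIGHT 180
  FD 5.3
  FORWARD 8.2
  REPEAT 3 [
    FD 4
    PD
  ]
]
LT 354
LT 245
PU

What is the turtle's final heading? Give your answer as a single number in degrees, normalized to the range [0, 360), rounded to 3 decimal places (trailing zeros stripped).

Answer: 340

Derivation:
Executing turtle program step by step:
Start: pos=(0,0), heading=0, pen down
LT 101: heading 0 -> 101
FD 1.7: (0,0) -> (-0.324,1.669) [heading=101, draw]
REPEAT 4 [
  -- iteration 1/4 --
  RT 180: heading 101 -> 281
  FD 5.3: (-0.324,1.669) -> (0.687,-3.534) [heading=281, draw]
  FD 8.2: (0.687,-3.534) -> (2.252,-11.583) [heading=281, draw]
  REPEAT 3 [
    -- iteration 1/3 --
    FD 4: (2.252,-11.583) -> (3.015,-15.51) [heading=281, draw]
    PD: pen down
    -- iteration 2/3 --
    FD 4: (3.015,-15.51) -> (3.778,-19.436) [heading=281, draw]
    PD: pen down
    -- iteration 3/3 --
    FD 4: (3.778,-19.436) -> (4.541,-23.363) [heading=281, draw]
    PD: pen down
  ]
  -- iteration 2/4 --
  RT 180: heading 281 -> 101
  FD 5.3: (4.541,-23.363) -> (3.53,-18.16) [heading=101, draw]
  FD 8.2: (3.53,-18.16) -> (1.965,-10.111) [heading=101, draw]
  REPEAT 3 [
    -- iteration 1/3 --
    FD 4: (1.965,-10.111) -> (1.202,-6.184) [heading=101, draw]
    PD: pen down
    -- iteration 2/3 --
    FD 4: (1.202,-6.184) -> (0.439,-2.258) [heading=101, draw]
    PD: pen down
    -- iteration 3/3 --
    FD 4: (0.439,-2.258) -> (-0.324,1.669) [heading=101, draw]
    PD: pen down
  ]
  -- iteration 3/4 --
  RT 180: heading 101 -> 281
  FD 5.3: (-0.324,1.669) -> (0.687,-3.534) [heading=281, draw]
  FD 8.2: (0.687,-3.534) -> (2.252,-11.583) [heading=281, draw]
  REPEAT 3 [
    -- iteration 1/3 --
    FD 4: (2.252,-11.583) -> (3.015,-15.51) [heading=281, draw]
    PD: pen down
    -- iteration 2/3 --
    FD 4: (3.015,-15.51) -> (3.778,-19.436) [heading=281, draw]
    PD: pen down
    -- iteration 3/3 --
    FD 4: (3.778,-19.436) -> (4.541,-23.363) [heading=281, draw]
    PD: pen down
  ]
  -- iteration 4/4 --
  RT 180: heading 281 -> 101
  FD 5.3: (4.541,-23.363) -> (3.53,-18.16) [heading=101, draw]
  FD 8.2: (3.53,-18.16) -> (1.965,-10.111) [heading=101, draw]
  REPEAT 3 [
    -- iteration 1/3 --
    FD 4: (1.965,-10.111) -> (1.202,-6.184) [heading=101, draw]
    PD: pen down
    -- iteration 2/3 --
    FD 4: (1.202,-6.184) -> (0.439,-2.258) [heading=101, draw]
    PD: pen down
    -- iteration 3/3 --
    FD 4: (0.439,-2.258) -> (-0.324,1.669) [heading=101, draw]
    PD: pen down
  ]
]
LT 354: heading 101 -> 95
LT 245: heading 95 -> 340
PU: pen up
Final: pos=(-0.324,1.669), heading=340, 21 segment(s) drawn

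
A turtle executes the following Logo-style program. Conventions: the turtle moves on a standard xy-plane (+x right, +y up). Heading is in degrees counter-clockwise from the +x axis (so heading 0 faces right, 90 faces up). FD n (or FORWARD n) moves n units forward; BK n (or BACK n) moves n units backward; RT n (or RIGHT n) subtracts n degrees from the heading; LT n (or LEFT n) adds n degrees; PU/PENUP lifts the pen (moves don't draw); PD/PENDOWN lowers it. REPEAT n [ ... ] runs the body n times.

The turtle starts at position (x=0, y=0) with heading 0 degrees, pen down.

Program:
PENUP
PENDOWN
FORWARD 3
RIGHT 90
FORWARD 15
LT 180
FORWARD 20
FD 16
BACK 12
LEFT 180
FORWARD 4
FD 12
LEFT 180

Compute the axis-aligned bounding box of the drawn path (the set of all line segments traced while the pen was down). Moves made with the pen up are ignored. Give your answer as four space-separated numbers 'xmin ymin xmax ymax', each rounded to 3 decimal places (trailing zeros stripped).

Executing turtle program step by step:
Start: pos=(0,0), heading=0, pen down
PU: pen up
PD: pen down
FD 3: (0,0) -> (3,0) [heading=0, draw]
RT 90: heading 0 -> 270
FD 15: (3,0) -> (3,-15) [heading=270, draw]
LT 180: heading 270 -> 90
FD 20: (3,-15) -> (3,5) [heading=90, draw]
FD 16: (3,5) -> (3,21) [heading=90, draw]
BK 12: (3,21) -> (3,9) [heading=90, draw]
LT 180: heading 90 -> 270
FD 4: (3,9) -> (3,5) [heading=270, draw]
FD 12: (3,5) -> (3,-7) [heading=270, draw]
LT 180: heading 270 -> 90
Final: pos=(3,-7), heading=90, 7 segment(s) drawn

Segment endpoints: x in {0, 3, 3, 3, 3, 3, 3}, y in {-15, -7, 0, 5, 9, 21}
xmin=0, ymin=-15, xmax=3, ymax=21

Answer: 0 -15 3 21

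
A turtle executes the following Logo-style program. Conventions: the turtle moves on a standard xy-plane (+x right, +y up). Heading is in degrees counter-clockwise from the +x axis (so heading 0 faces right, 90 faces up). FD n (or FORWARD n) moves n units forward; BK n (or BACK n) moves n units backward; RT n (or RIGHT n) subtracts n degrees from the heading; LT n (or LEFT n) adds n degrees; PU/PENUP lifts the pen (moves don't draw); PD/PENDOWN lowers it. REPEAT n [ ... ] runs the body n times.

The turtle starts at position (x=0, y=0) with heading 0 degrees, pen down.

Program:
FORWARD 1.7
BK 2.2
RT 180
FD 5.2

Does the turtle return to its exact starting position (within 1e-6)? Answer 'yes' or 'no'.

Answer: no

Derivation:
Executing turtle program step by step:
Start: pos=(0,0), heading=0, pen down
FD 1.7: (0,0) -> (1.7,0) [heading=0, draw]
BK 2.2: (1.7,0) -> (-0.5,0) [heading=0, draw]
RT 180: heading 0 -> 180
FD 5.2: (-0.5,0) -> (-5.7,0) [heading=180, draw]
Final: pos=(-5.7,0), heading=180, 3 segment(s) drawn

Start position: (0, 0)
Final position: (-5.7, 0)
Distance = 5.7; >= 1e-6 -> NOT closed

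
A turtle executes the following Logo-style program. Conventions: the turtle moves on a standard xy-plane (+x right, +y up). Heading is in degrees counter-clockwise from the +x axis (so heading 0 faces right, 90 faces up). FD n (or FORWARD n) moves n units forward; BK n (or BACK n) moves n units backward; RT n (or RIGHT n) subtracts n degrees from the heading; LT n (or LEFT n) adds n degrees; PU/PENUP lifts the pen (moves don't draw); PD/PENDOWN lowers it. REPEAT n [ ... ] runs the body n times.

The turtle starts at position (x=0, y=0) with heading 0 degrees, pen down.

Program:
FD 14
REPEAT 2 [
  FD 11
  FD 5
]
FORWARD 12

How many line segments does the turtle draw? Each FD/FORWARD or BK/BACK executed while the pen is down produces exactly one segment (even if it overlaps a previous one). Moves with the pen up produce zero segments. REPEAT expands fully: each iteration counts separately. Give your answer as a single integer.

Executing turtle program step by step:
Start: pos=(0,0), heading=0, pen down
FD 14: (0,0) -> (14,0) [heading=0, draw]
REPEAT 2 [
  -- iteration 1/2 --
  FD 11: (14,0) -> (25,0) [heading=0, draw]
  FD 5: (25,0) -> (30,0) [heading=0, draw]
  -- iteration 2/2 --
  FD 11: (30,0) -> (41,0) [heading=0, draw]
  FD 5: (41,0) -> (46,0) [heading=0, draw]
]
FD 12: (46,0) -> (58,0) [heading=0, draw]
Final: pos=(58,0), heading=0, 6 segment(s) drawn
Segments drawn: 6

Answer: 6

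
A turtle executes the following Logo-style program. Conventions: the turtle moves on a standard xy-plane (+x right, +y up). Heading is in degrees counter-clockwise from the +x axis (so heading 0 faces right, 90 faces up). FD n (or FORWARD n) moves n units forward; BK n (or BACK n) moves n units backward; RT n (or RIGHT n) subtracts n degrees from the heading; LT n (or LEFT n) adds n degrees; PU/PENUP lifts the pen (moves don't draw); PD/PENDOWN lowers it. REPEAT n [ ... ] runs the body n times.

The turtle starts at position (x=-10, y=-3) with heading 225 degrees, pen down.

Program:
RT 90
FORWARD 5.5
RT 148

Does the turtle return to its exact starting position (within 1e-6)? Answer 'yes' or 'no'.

Executing turtle program step by step:
Start: pos=(-10,-3), heading=225, pen down
RT 90: heading 225 -> 135
FD 5.5: (-10,-3) -> (-13.889,0.889) [heading=135, draw]
RT 148: heading 135 -> 347
Final: pos=(-13.889,0.889), heading=347, 1 segment(s) drawn

Start position: (-10, -3)
Final position: (-13.889, 0.889)
Distance = 5.5; >= 1e-6 -> NOT closed

Answer: no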